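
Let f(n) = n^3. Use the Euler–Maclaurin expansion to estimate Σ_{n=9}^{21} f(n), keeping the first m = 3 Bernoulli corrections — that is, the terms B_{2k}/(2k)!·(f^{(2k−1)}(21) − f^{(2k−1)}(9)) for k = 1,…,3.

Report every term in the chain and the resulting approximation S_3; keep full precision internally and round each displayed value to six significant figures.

S_3 ≈ 52065.0

∫_9^21 x^3 dx evaluates to 46980.0.
½[f(9) + f(21)] = ½[729.000 + 9261.00] = 4995.00.
Running total after boundary: 51975.0.
Correction k=1: B_{2}/2! · (f^{(1)}(21) − f^{(1)}(9)) = 1/12 · (1323.00 − 243.000) = 90.0000.
Running total after k=1: 52065.0.
Correction k=2: B_{4}/4! · (f^{(3)}(21) − f^{(3)}(9)) = −1/720 · (6.00000 − 6.00000) = 0.00000.
Running total after k=2: 52065.0.
Correction k=3: B_{6}/6! · (f^{(5)}(21) − f^{(5)}(9)) = 1/30240 · (0.00000 − 0.00000) = 0.00000.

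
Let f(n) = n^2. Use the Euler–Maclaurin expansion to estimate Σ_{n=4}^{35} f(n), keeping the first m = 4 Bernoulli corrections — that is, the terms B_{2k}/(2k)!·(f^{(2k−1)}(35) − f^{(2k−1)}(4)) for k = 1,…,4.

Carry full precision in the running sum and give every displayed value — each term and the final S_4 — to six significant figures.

∫_4^35 x^2 dx evaluates to 14270.3.
Boundary: ½(f(4) + f(35)) = ½(16.0000 + 1225.00) = 620.500.
Integral + boundary = 14890.8.
k=1: B_{2}/(2)! × [f^{(1)}(35) − f^{(1)}(4)] = 1/12 × (70.0000 − 8.00000) = 5.16667.
Running total after k=1: 14896.0.
k=2: B_{4}/(4)! × [f^{(3)}(35) − f^{(3)}(4)] = −1/720 × (0.00000 − 0.00000) = 0.00000.
Running total after k=2: 14896.0.
k=3: B_{6}/(6)! × [f^{(5)}(35) − f^{(5)}(4)] = 1/30240 × (0.00000 − 0.00000) = 0.00000.
Running total after k=3: 14896.0.
k=4: B_{8}/(8)! × [f^{(7)}(35) − f^{(7)}(4)] = −1/1209600 × (0.00000 − 0.00000) = 0.00000.

S_4 ≈ 14896.0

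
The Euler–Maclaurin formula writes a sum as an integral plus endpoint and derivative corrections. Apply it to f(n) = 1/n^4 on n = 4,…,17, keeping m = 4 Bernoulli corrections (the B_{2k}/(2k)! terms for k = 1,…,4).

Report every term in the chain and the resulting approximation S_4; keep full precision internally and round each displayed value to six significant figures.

Integral: ∫_4^17 1/x^4 dx = 0.00514049.
Boundary: ½(f(4) + f(17)) = ½(0.00390625 + 1.19730e-05) = 0.00195911.
Integral + boundary = 0.00709960.
k=1: B_{2}/(2)! × [f^{(1)}(17) − f^{(1)}(4)] = 1/12 × (-2.81719e-06 − (-0.00390625)) = 0.000325286.
Partial sum through k=1: 0.00742488.
k=2: B_{4}/(4)! × [f^{(3)}(17) − f^{(3)}(4)] = −1/720 × (-2.92441e-07 − (-0.00732422)) = -1.01721e-05.
Partial sum through k=2: 0.00741471.
k=3: B_{6}/(6)! × [f^{(5)}(17) − f^{(5)}(4)] = 1/30240 × (-5.66668e-08 − (-0.0256348)) = 8.47709e-07.
Partial sum through k=3: 0.00741556.
k=4: B_{8}/(8)! × [f^{(7)}(17) − f^{(7)}(4)] = −1/1209600 × (-1.76471e-08 − (-0.144196)) = -1.19209e-07.

S_4 ≈ 0.00741544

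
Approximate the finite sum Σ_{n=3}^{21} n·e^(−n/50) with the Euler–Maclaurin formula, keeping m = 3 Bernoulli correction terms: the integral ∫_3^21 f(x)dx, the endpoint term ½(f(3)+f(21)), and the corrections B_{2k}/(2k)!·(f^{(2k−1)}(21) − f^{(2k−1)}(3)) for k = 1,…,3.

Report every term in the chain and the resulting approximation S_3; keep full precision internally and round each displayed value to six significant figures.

Integral: ∫_3^21 x·e^(−x/50) dx = 163.160.
Endpoint term: (f(3) + f(21))/2 = (2.82529 + 13.7980)/2 = 8.31164.
Running total after boundary: 171.471.
Order-1 term: 1/12 · (0.381087 − 0.885259) = -0.0420143.
Partial sum through k=1: 171.429.
Order-2 term: −1/720 · (0.000678072 − 0.00110752) = 5.96448e-07.
Partial sum through k=2: 171.429.
Order-3 term: 1/30240 · (4.81484e-07 − 7.44371e-07) = -8.69335e-12.

S_3 ≈ 171.429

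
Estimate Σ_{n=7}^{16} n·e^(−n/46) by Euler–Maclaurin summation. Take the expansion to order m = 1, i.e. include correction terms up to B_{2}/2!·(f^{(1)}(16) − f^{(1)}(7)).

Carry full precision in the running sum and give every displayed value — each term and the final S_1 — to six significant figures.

∫_7^16 x·e^(−x/46) dx evaluates to 79.7050.
½[f(7) + f(16)] = ½[6.01187 + 11.2995] = 8.65571.
Running total after boundary: 88.3607.
k=1: B_{2}/(2)! × [f^{(1)}(16) − f^{(1)}(7)] = 1/12 × (0.460579 − 0.728146) = -0.0222972.

S_1 ≈ 88.3384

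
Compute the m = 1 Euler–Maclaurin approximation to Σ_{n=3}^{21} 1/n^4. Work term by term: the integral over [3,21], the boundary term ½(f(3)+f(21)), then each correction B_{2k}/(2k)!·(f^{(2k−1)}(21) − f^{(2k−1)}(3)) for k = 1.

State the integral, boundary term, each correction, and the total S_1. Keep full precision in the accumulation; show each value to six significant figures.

Integral: ∫_3^21 1/x^4 dx = 0.0123097.
Endpoint term: (f(3) + f(21))/2 = (0.0123457 + 5.14189e-06)/2 = 0.00617541.
Running total after boundary: 0.0184851.
Order-1 term: 1/12 · (-9.79408e-07 − (-0.0164609)) = 0.00137166.

S_1 ≈ 0.0198568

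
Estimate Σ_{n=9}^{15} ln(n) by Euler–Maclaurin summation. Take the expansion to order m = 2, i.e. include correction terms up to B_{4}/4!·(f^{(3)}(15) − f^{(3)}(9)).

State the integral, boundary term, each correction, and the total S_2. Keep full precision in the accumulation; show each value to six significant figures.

The integral term ∫_9^15 ln(x) dx = 14.8457.
½[f(9) + f(15)] = ½[2.19722 + 2.70805] = 2.45264.
Integral + boundary = 17.2984.
Correction k=1: B_{2}/2! · (f^{(1)}(15) − f^{(1)}(9)) = 1/12 · (0.0666667 − 0.111111) = -0.00370370.
Running total after k=1: 17.2947.
Correction k=2: B_{4}/4! · (f^{(3)}(15) − f^{(3)}(9)) = −1/720 · (0.000592593 − 0.00274348) = 2.98735e-06.

S_2 ≈ 17.2947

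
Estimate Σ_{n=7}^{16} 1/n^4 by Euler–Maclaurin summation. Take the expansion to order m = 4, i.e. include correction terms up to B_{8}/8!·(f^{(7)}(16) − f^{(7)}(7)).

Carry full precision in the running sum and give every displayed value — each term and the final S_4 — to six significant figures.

Integral: ∫_7^16 1/x^4 dx = 0.000890437.
½[f(7) + f(16)] = ½[0.000416493 + 1.52588e-05] = 0.000215876.
So far: 0.00110631.
Correction k=1: B_{2}/2! · (f^{(1)}(16) − f^{(1)}(7)) = 1/12 · (-3.81470e-06 − (-0.000237996)) = 1.95151e-05.
Running total after k=1: 0.00112583.
Correction k=2: B_{4}/4! · (f^{(3)}(16) − f^{(3)}(7)) = −1/720 · (-4.47035e-07 − (-0.000145712)) = -2.01757e-07.
Running total after k=2: 0.00112563.
Correction k=3: B_{6}/6! · (f^{(5)}(16) − f^{(5)}(7)) = 1/30240 · (-9.77889e-08 − (-0.000166528)) = 5.50364e-09.
Running total after k=3: 0.00112563.
Correction k=4: B_{8}/8! · (f^{(7)}(16) − f^{(7)}(7)) = −1/1209600 · (-3.43789e-08 − (-0.000305868)) = -2.52838e-10.

S_4 ≈ 0.00112563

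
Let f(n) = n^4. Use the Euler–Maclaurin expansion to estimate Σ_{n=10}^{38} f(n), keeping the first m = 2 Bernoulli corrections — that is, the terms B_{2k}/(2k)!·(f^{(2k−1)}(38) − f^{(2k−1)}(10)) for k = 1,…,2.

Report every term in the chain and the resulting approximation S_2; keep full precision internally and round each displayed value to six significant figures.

S_2 ≈ 1.68926e+07

Integral: ∫_10^38 x^4 dx = 1.58270e+07.
½[f(10) + f(38)] = ½[10000.0 + 2.08514e+06] = 1.04757e+06.
Running total after boundary: 1.68746e+07.
Order-1 term: 1/12 · (219488 − 4000.00) = 17957.3.
Running total after k=1: 1.68926e+07.
Order-2 term: −1/720 · (912.000 − 240.000) = -0.933333.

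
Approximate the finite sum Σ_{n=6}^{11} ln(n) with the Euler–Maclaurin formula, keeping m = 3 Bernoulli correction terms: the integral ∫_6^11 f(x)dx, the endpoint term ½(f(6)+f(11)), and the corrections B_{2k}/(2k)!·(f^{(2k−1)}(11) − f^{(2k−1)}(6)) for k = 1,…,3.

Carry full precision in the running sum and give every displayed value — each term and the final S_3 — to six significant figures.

∫_6^11 ln(x) dx evaluates to 10.6263.
Boundary: ½(f(6) + f(11)) = ½(1.79176 + 2.39790) = 2.09483.
Running total after boundary: 12.7211.
k=1: B_{2}/(2)! × [f^{(1)}(11) − f^{(1)}(6)] = 1/12 × (0.0909091 − 0.166667) = -0.00631313.
Running total after k=1: 12.7148.
k=2: B_{4}/(4)! × [f^{(3)}(11) − f^{(3)}(6)] = −1/720 × (0.00150263 − 0.00925926) = 1.07731e-05.
Running total after k=2: 12.7148.
k=3: B_{6}/(6)! × [f^{(5)}(11) − f^{(5)}(6)] = 1/30240 × (0.000149021 − 0.00308642) = -9.71362e-08.

S_3 ≈ 12.7148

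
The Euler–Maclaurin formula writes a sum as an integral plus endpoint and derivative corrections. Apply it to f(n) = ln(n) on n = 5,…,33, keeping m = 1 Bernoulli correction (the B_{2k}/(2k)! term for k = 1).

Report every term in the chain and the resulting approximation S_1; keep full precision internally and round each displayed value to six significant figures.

∫_5^33 ln(x) dx evaluates to 79.3376.
½[f(5) + f(33)] = ½[1.60944 + 3.49651] = 2.55297.
Integral + boundary = 81.8905.
k=1: B_{2}/(2)! × [f^{(1)}(33) − f^{(1)}(5)] = 1/12 × (0.0303030 − 0.200000) = -0.0141414.

S_1 ≈ 81.8764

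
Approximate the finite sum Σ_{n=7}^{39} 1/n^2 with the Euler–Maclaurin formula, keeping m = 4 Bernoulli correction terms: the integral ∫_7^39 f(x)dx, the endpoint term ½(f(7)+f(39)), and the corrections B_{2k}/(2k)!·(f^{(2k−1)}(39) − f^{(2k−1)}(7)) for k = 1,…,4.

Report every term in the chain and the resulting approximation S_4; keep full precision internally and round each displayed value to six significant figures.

S_4 ≈ 0.128230

The integral term ∫_7^39 1/x^2 dx = 0.117216.
Endpoint term: (f(7) + f(39))/2 = (0.0204082 + 0.000657462)/2 = 0.0105328.
Integral + boundary = 0.127749.
k=1: B_{2}/(2)! × [f^{(1)}(39) − f^{(1)}(7)] = 1/12 × (-3.37160e-05 − (-0.00583090)) = 0.000483099.
After k=1: 0.128232.
k=2: B_{4}/(4)! × [f^{(3)}(39) − f^{(3)}(7)] = −1/720 × (-2.66004e-07 − (-0.00142798)) = -1.98293e-06.
After k=2: 0.128230.
k=3: B_{6}/(6)! × [f^{(5)}(39) − f^{(5)}(7)] = 1/30240 × (-5.24663e-09 − (-0.000874271)) = 2.89109e-08.
After k=3: 0.128230.
k=4: B_{8}/(8)! × [f^{(7)}(39) − f^{(7)}(7)] = −1/1209600 × (-1.93170e-10 − (-0.000999167)) = -8.26031e-10.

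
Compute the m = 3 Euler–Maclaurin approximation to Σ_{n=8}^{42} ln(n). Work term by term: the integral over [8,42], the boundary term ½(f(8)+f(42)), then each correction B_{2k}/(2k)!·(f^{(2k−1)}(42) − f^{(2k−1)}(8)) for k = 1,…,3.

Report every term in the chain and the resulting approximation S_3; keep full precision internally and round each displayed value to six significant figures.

S_3 ≈ 109.247

Integral: ∫_8^42 ln(x) dx = 106.347.
Endpoint term: (f(8) + f(42))/2 = (2.07944 + 3.73767)/2 = 2.90856.
So far: 109.255.
Correction k=1: B_{2}/2! · (f^{(1)}(42) − f^{(1)}(8)) = 1/12 · (0.0238095 − 0.125000) = -0.00843254.
After k=1: 109.247.
Correction k=2: B_{4}/4! · (f^{(3)}(42) − f^{(3)}(8)) = −1/720 · (2.69949e-05 − 0.00390625) = 5.38785e-06.
After k=2: 109.247.
Correction k=3: B_{6}/6! · (f^{(5)}(42) − f^{(5)}(8)) = 1/30240 · (1.83639e-07 − 0.000732422) = -2.42142e-08.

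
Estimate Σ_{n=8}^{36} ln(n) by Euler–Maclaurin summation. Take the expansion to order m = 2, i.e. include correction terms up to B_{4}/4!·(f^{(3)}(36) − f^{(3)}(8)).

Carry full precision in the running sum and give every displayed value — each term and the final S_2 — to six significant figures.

S_2 ≈ 87.1945

∫_8^36 ln(x) dx evaluates to 84.3711.
½[f(8) + f(36)] = ½[2.07944 + 3.58352] = 2.83148.
Running total after boundary: 87.2026.
Order-1 term: 1/12 · (0.0277778 − 0.125000) = -0.00810185.
Running total after k=1: 87.1945.
Order-2 term: −1/720 · (4.28669e-05 − 0.00390625) = 5.36581e-06.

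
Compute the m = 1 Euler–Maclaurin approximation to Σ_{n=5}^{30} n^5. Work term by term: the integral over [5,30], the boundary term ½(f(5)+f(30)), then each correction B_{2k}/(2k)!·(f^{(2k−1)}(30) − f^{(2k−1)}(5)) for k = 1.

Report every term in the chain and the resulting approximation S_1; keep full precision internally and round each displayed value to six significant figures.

S_1 ≈ 1.33986e+08

Integral: ∫_5^30 x^5 dx = 1.21497e+08.
Endpoint term: (f(5) + f(30))/2 = (3125.00 + 2.43000e+07)/2 = 1.21516e+07.
Integral + boundary = 1.33649e+08.
Correction k=1: B_{2}/2! · (f^{(1)}(30) − f^{(1)}(5)) = 1/12 · (4.05000e+06 − 3125.00) = 337240.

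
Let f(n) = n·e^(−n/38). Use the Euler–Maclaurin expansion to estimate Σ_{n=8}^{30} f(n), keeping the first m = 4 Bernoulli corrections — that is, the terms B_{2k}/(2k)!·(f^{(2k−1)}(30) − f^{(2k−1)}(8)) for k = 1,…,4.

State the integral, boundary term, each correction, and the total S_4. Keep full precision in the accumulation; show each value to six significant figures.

S_4 ≈ 252.810

∫_8^30 x·e^(−x/38) dx evaluates to 242.803.
½[f(8) + f(30)] = ½[6.48126 + 13.6225] = 10.0519.
Integral + boundary = 252.855.
Order-1 term: 1/12 · (0.0955966 − 0.639598) = -0.0453335.
Partial sum through k=1: 252.810.
Order-2 term: −1/720 · (0.000695127 − 0.00156504) = 1.20821e-06.
Partial sum through k=2: 252.810.
Order-3 term: 1/30240 · (9.16934e-07 − 1.86090e-06) = -3.12158e-11.
Partial sum through k=3: 252.810.
Order-4 term: −1/1209600 · (9.36619e-10 − 1.82686e-09) = 7.35976e-16.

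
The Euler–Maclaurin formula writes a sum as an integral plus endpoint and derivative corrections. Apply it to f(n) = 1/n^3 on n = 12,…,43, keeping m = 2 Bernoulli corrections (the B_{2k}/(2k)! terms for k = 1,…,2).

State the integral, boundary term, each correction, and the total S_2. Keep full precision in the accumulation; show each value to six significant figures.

The integral term ∫_12^43 1/x^3 dx = 0.00320181.
½[f(12) + f(43)] = ½[0.000578704 + 1.25775e-05] = 0.000295641.
Integral + boundary = 0.00349745.
Correction k=1: B_{2}/2! · (f^{(1)}(43) − f^{(1)}(12)) = 1/12 · (-8.77501e-07 − (-0.000144676)) = 1.19832e-05.
After k=1: 0.00350943.
Correction k=2: B_{4}/4! · (f^{(3)}(43) − f^{(3)}(12)) = −1/720 · (-9.49162e-09 − (-2.00939e-05)) = -2.78950e-08.

S_2 ≈ 0.00350940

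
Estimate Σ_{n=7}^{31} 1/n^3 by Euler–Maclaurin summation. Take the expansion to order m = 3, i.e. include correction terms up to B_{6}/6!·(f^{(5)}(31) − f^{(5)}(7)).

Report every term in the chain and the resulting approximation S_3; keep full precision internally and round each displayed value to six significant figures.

S_3 ≈ 0.0112615

The integral term ∫_7^31 1/x^3 dx = 0.00968379.
½[f(7) + f(31)] = ½[0.00291545 + 3.35672e-05] = 0.00147451.
Running total after boundary: 0.0111583.
Correction k=1: B_{2}/2! · (f^{(1)}(31) − f^{(1)}(7)) = 1/12 · (-3.24844e-06 − (-0.00124948)) = 0.000103853.
After k=1: 0.0112622.
Correction k=2: B_{4}/4! · (f^{(3)}(31) − f^{(3)}(7)) = −1/720 · (-6.76054e-08 − (-0.000509992)) = -7.08228e-07.
After k=2: 0.0112614.
Correction k=3: B_{6}/6! · (f^{(5)}(31) − f^{(5)}(7)) = 1/30240 · (-2.95466e-09 − (-0.000437136)) = 1.44554e-08.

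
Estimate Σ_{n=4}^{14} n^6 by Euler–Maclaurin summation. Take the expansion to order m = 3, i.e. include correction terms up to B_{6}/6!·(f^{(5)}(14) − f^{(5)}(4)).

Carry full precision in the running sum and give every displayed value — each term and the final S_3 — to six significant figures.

The integral term ∫_4^14 x^6 dx = 1.50567e+07.
½[f(4) + f(14)] = ½[4096.00 + 7.52954e+06] = 3.76682e+06.
So far: 1.88235e+07.
Correction k=1: B_{2}/2! · (f^{(1)}(14) − f^{(1)}(4)) = 1/12 · (3.22694e+06 − 6144.00) = 268400.
After k=1: 1.90919e+07.
Correction k=2: B_{4}/4! · (f^{(3)}(14) − f^{(3)}(4)) = −1/720 · (329280 − 7680.00) = -446.667.
After k=2: 1.90915e+07.
Correction k=3: B_{6}/6! · (f^{(5)}(14) − f^{(5)}(4)) = 1/30240 · (10080.0 − 2880.00) = 0.238095.

S_3 ≈ 1.90915e+07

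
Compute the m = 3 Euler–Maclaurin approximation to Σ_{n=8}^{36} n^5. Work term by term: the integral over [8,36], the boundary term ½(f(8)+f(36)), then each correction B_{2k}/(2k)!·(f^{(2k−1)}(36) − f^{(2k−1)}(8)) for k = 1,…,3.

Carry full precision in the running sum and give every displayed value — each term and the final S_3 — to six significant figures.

The integral term ∫_8^36 x^5 dx = 3.62753e+08.
½[f(8) + f(36)] = ½[32768.0 + 6.04662e+07] = 3.02495e+07.
So far: 3.93003e+08.
k=1: B_{2}/(2)! × [f^{(1)}(36) − f^{(1)}(8)] = 1/12 × (8.39808e+06 − 20480.0) = 698133.
Partial sum through k=1: 3.93701e+08.
k=2: B_{4}/(4)! × [f^{(3)}(36) − f^{(3)}(8)] = −1/720 × (77760.0 − 3840.00) = -102.667.
Partial sum through k=2: 3.93701e+08.
k=3: B_{6}/(6)! × [f^{(5)}(36) − f^{(5)}(8)] = 1/30240 × (120.000 − 120.000) = 0.00000.

S_3 ≈ 3.93701e+08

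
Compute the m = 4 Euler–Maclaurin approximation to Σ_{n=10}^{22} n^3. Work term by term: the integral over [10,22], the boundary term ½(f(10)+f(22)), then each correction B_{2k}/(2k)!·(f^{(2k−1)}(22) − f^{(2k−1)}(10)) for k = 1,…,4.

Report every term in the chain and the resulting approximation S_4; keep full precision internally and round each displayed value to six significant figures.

Integral: ∫_10^22 x^3 dx = 56064.0.
Boundary: ½(f(10) + f(22)) = ½(1000.00 + 10648.0) = 5824.00.
Integral + boundary = 61888.0.
Correction k=1: B_{2}/2! · (f^{(1)}(22) − f^{(1)}(10)) = 1/12 · (1452.00 − 300.000) = 96.0000.
After k=1: 61984.0.
Correction k=2: B_{4}/4! · (f^{(3)}(22) − f^{(3)}(10)) = −1/720 · (6.00000 − 6.00000) = 0.00000.
After k=2: 61984.0.
Correction k=3: B_{6}/6! · (f^{(5)}(22) − f^{(5)}(10)) = 1/30240 · (0.00000 − 0.00000) = 0.00000.
After k=3: 61984.0.
Correction k=4: B_{8}/8! · (f^{(7)}(22) − f^{(7)}(10)) = −1/1209600 · (0.00000 − 0.00000) = 0.00000.

S_4 ≈ 61984.0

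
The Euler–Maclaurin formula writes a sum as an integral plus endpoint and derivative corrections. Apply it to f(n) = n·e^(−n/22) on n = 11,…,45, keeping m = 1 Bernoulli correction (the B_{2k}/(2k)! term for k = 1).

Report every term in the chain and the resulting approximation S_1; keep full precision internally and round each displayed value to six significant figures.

The integral term ∫_11^45 x·e^(−x/22) dx = 249.722.
Endpoint term: (f(11) + f(45))/2 = (6.67184 + 5.81946)/2 = 6.24565.
So far: 255.967.
Order-1 term: 1/12 · (-0.135200 − 0.303265) = -0.0365387.

S_1 ≈ 255.931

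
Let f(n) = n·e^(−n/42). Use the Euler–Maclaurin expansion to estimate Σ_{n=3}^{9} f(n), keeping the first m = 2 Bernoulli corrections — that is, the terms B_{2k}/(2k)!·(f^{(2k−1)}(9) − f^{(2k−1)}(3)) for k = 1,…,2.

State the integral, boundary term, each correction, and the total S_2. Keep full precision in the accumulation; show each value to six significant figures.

S_2 ≈ 35.8719

∫_3^9 x·e^(−x/42) dx evaluates to 30.8624.
½[f(3) + f(9)] = ½[2.79319 + 7.26406] = 5.02862.
So far: 35.8911.
Order-1 term: 1/12 · (0.634164 − 0.864558) = -0.0191995.
Running total after k=1: 35.8719.
Order-2 term: −1/720 · (0.00127460 − 0.00154574) = 3.76578e-07.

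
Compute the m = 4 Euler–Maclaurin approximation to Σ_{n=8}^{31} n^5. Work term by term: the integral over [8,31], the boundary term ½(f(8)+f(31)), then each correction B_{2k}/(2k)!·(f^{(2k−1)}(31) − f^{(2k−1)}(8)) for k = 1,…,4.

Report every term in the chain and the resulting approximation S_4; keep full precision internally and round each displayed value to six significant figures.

Integral: ∫_8^31 x^5 dx = 1.47874e+08.
Boundary: ½(f(8) + f(31)) = ½(32768.0 + 2.86292e+07) = 1.43310e+07.
Running total after boundary: 1.62205e+08.
k=1: B_{2}/(2)! × [f^{(1)}(31) − f^{(1)}(8)] = 1/12 × (4.61760e+06 − 20480.0) = 383094.
After k=1: 1.62588e+08.
k=2: B_{4}/(4)! × [f^{(3)}(31) − f^{(3)}(8)] = −1/720 × (57660.0 − 3840.00) = -74.7500.
After k=2: 1.62588e+08.
k=3: B_{6}/(6)! × [f^{(5)}(31) − f^{(5)}(8)] = 1/30240 × (120.000 − 120.000) = 0.00000.
After k=3: 1.62588e+08.
k=4: B_{8}/(8)! × [f^{(7)}(31) − f^{(7)}(8)] = −1/1209600 × (0.00000 − 0.00000) = 0.00000.

S_4 ≈ 1.62588e+08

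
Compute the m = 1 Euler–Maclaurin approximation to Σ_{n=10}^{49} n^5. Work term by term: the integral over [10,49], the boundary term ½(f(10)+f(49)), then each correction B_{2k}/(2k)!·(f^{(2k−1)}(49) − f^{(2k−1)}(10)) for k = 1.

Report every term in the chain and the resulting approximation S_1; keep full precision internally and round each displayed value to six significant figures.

S_1 ≈ 2.45040e+09

Integral: ∫_10^49 x^5 dx = 2.30671e+09.
½[f(10) + f(49)] = ½[100000 + 2.82475e+08] = 1.41288e+08.
Running total after boundary: 2.44800e+09.
Correction k=1: B_{2}/2! · (f^{(1)}(49) − f^{(1)}(10)) = 1/12 · (2.88240e+07 − 50000.0) = 2.39783e+06.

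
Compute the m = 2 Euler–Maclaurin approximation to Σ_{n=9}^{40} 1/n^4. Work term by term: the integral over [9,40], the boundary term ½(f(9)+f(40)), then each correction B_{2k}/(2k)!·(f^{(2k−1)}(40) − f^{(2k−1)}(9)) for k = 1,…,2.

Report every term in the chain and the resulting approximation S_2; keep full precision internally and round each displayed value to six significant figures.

∫_9^40 1/x^4 dx evaluates to 0.000452039.
½[f(9) + f(40)] = ½[0.000152416 + 3.90625e-07] = 7.64032e-05.
Integral + boundary = 0.000528442.
Order-1 term: 1/12 · (-3.90625e-08 − (-6.77404e-05)) = 5.64177e-06.
Partial sum through k=1: 0.000534084.
Order-2 term: −1/720 · (-7.32422e-10 − (-2.50890e-05)) = -3.48448e-08.

S_2 ≈ 0.000534049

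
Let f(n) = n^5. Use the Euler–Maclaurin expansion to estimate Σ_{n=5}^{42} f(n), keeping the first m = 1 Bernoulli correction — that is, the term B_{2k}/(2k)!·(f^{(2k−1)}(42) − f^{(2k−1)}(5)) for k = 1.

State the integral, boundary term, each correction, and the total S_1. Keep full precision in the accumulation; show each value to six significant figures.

S_1 ≈ 9.81479e+08

Integral: ∫_5^42 x^5 dx = 9.14836e+08.
Boundary: ½(f(5) + f(42)) = ½(3125.00 + 1.30691e+08) = 6.53472e+07.
So far: 9.80183e+08.
Order-1 term: 1/12 · (1.55585e+07 − 3125.00) = 1.29628e+06.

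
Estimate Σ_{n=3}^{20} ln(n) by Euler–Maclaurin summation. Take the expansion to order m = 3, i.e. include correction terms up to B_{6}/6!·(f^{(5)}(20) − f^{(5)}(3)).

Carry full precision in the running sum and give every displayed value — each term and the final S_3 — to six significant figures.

S_3 ≈ 41.6425

Integral: ∫_3^20 ln(x) dx = 39.6188.
Boundary: ½(f(3) + f(20)) = ½(1.09861 + 2.99573) = 2.04717.
Integral + boundary = 41.6660.
k=1: B_{2}/(2)! × [f^{(1)}(20) − f^{(1)}(3)] = 1/12 × (0.0500000 − 0.333333) = -0.0236111.
Partial sum through k=1: 41.6424.
k=2: B_{4}/(4)! × [f^{(3)}(20) − f^{(3)}(3)] = −1/720 × (0.000250000 − 0.0740741) = 0.000102533.
Partial sum through k=2: 41.6425.
k=3: B_{6}/(6)! × [f^{(5)}(20) − f^{(5)}(3)] = 1/30240 × (7.50000e-06 − 0.0987654) = -3.26580e-06.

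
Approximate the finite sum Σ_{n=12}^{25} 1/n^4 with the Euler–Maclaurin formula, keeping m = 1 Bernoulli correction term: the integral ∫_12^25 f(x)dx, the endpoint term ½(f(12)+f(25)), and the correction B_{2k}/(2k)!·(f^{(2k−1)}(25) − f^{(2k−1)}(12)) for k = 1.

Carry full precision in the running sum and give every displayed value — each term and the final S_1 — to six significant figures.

S_1 ≈ 0.000198266

Integral: ∫_12^25 1/x^4 dx = 0.000171568.
½[f(12) + f(25)] = ½[4.82253e-05 + 2.56000e-06] = 2.53927e-05.
Running total after boundary: 0.000196961.
k=1: B_{2}/(2)! × [f^{(1)}(25) − f^{(1)}(12)] = 1/12 × (-4.09600e-07 − (-1.60751e-05)) = 1.30546e-06.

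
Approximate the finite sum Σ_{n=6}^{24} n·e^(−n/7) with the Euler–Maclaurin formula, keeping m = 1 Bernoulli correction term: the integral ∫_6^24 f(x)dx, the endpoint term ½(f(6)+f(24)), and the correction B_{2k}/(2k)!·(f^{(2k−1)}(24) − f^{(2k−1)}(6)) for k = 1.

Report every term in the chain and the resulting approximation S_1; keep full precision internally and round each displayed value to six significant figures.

The integral term ∫_6^24 x·e^(−x/7) dx = 31.5799.
Boundary: ½(f(6) + f(24)) = ½(2.54624 + 0.778398) = 1.66232.
Integral + boundary = 33.2422.
k=1: B_{2}/(2)! × [f^{(1)}(24) − f^{(1)}(6)] = 1/12 × (-0.0787664 − 0.0606247) = -0.0116159.

S_1 ≈ 33.2306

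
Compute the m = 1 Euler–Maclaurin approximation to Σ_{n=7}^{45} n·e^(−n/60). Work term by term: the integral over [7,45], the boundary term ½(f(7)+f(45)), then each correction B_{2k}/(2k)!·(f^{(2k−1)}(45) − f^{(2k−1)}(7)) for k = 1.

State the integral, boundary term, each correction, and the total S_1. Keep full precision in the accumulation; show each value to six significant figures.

S_1 ≈ 615.103

The integral term ∫_7^45 x·e^(−x/60) dx = 601.415.
Endpoint term: (f(7) + f(45))/2 = (6.22917 + 21.2565)/2 = 13.7428.
So far: 615.158.
Correction k=1: B_{2}/2! · (f^{(1)}(45) − f^{(1)}(7)) = 1/12 · (0.118092 − 0.786062) = -0.0556642.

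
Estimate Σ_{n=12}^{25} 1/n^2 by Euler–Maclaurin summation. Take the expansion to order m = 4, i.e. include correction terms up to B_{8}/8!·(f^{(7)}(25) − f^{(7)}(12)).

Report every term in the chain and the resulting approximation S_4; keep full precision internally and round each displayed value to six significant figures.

The integral term ∫_12^25 1/x^2 dx = 0.0433333.
½[f(12) + f(25)] = ½[0.00694444 + 0.00160000] = 0.00427222.
Integral + boundary = 0.0476056.
Correction k=1: B_{2}/2! · (f^{(1)}(25) − f^{(1)}(12)) = 1/12 · (-0.000128000 − (-0.00115741)) = 8.57840e-05.
After k=1: 0.0476913.
Correction k=2: B_{4}/4! · (f^{(3)}(25) − f^{(3)}(12)) = −1/720 · (-2.45760e-06 − (-9.64506e-05)) = -1.30546e-07.
After k=2: 0.0476912.
Correction k=3: B_{6}/6! · (f^{(5)}(25) − f^{(5)}(12)) = 1/30240 · (-1.17965e-07 − (-2.00939e-05)) = 6.60579e-10.
After k=3: 0.0476912.
Correction k=4: B_{8}/8! · (f^{(7)}(25) − f^{(7)}(12)) = −1/1209600 · (-1.05696e-08 − (-7.81429e-06)) = -6.45149e-12.

S_4 ≈ 0.0476912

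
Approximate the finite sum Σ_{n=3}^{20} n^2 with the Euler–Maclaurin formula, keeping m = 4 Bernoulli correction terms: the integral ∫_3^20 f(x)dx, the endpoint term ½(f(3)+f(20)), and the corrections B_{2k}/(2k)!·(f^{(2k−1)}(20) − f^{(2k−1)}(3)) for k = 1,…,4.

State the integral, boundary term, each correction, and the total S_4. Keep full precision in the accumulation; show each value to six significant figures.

∫_3^20 x^2 dx evaluates to 2657.67.
Endpoint term: (f(3) + f(20))/2 = (9.00000 + 400.000)/2 = 204.500.
So far: 2862.17.
Order-1 term: 1/12 · (40.0000 − 6.00000) = 2.83333.
Running total after k=1: 2865.00.
Order-2 term: −1/720 · (0.00000 − 0.00000) = 0.00000.
Running total after k=2: 2865.00.
Order-3 term: 1/30240 · (0.00000 − 0.00000) = 0.00000.
Running total after k=3: 2865.00.
Order-4 term: −1/1209600 · (0.00000 − 0.00000) = 0.00000.

S_4 ≈ 2865.00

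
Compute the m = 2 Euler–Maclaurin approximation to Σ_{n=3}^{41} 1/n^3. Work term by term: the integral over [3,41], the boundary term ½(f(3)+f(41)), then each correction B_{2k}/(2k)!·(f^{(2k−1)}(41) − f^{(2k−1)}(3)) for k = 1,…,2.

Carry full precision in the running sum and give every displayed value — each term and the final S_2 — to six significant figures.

S_2 ≈ 0.0767559

The integral term ∫_3^41 1/x^3 dx = 0.0552581.
Boundary: ½(f(3) + f(41)) = ½(0.0370370 + 1.45094e-05) = 0.0185258.
So far: 0.0737839.
Correction k=1: B_{2}/2! · (f^{(1)}(41) − f^{(1)}(3)) = 1/12 · (-1.06166e-06 − (-0.0370370)) = 0.00308633.
Running total after k=1: 0.0768702.
Correction k=2: B_{4}/4! · (f^{(3)}(41) − f^{(3)}(3)) = −1/720 · (-1.26313e-08 − (-0.0823045)) = -0.000114312.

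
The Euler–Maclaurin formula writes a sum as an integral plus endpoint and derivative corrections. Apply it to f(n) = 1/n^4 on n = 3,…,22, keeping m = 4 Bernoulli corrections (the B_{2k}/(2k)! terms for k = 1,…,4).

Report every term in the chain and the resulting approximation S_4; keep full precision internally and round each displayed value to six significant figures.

The integral term ∫_3^22 1/x^4 dx = 0.0123144.
Endpoint term: (f(3) + f(22))/2 = (0.0123457 + 4.26883e-06)/2 = 0.00617497.
So far: 0.0184893.
Correction k=1: B_{2}/2! · (f^{(1)}(22) − f^{(1)}(3)) = 1/12 · (-7.76152e-07 − (-0.0164609)) = 0.00137168.
After k=1: 0.0198610.
Correction k=2: B_{4}/4! · (f^{(3)}(22) − f^{(3)}(3)) = −1/720 · (-4.81086e-08 − (-0.0548697)) = -7.62078e-05.
After k=2: 0.0197848.
Correction k=3: B_{6}/6! · (f^{(5)}(22) − f^{(5)}(3)) = 1/30240 · (-5.56628e-09 − (-0.341411)) = 1.12901e-05.
After k=3: 0.0197961.
Correction k=4: B_{8}/8! · (f^{(7)}(22) − f^{(7)}(3)) = −1/1209600 · (-1.03505e-09 − (-3.41411)) = -2.82251e-06.

S_4 ≈ 0.0197933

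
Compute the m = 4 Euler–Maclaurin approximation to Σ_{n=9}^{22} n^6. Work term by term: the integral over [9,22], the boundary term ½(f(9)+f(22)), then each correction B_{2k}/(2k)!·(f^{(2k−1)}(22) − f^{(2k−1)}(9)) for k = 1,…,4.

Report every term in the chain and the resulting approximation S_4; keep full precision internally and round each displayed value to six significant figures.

S_4 ≈ 4.15155e+08

Integral: ∫_9^22 x^6 dx = 3.55654e+08.
Boundary: ½(f(9) + f(22)) = ½(531441 + 1.13380e+08) = 5.69557e+07.
So far: 4.12609e+08.
Order-1 term: 1/12 · (3.09218e+07 − 354294) = 2.54729e+06.
Partial sum through k=1: 4.15157e+08.
Order-2 term: −1/720 · (1.27776e+06 − 87480.0) = -1653.17.
Partial sum through k=2: 4.15155e+08.
Order-3 term: 1/30240 · (15840.0 − 6480.00) = 0.309524.
Partial sum through k=3: 4.15155e+08.
Order-4 term: −1/1209600 · (0.00000 − 0.00000) = 0.00000.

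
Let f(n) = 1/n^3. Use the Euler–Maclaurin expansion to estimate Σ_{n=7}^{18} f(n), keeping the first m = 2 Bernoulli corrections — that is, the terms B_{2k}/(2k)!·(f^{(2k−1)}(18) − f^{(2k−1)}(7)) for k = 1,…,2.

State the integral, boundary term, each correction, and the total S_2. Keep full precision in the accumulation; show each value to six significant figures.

S_2 ≈ 0.0103054

Integral: ∫_7^18 1/x^3 dx = 0.00866087.
Endpoint term: (f(7) + f(18))/2 = (0.00291545 + 0.000171468)/2 = 0.00154346.
Running total after boundary: 0.0102043.
Order-1 term: 1/12 · (-2.85780e-05 − (-0.00124948)) = 0.000101742.
After k=1: 0.0103061.
Order-2 term: −1/720 · (-1.76407e-06 − (-0.000509992)) = -7.05872e-07.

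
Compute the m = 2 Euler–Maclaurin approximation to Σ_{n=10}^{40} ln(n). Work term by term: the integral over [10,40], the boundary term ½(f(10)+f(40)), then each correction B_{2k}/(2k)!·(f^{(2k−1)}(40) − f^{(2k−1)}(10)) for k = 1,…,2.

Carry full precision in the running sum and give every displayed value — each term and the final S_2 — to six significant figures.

S_2 ≈ 97.5188

The integral term ∫_10^40 ln(x) dx = 94.5293.
Boundary: ½(f(10) + f(40)) = ½(2.30259 + 3.68888) = 2.99573.
Running total after boundary: 97.5251.
k=1: B_{2}/(2)! × [f^{(1)}(40) − f^{(1)}(10)] = 1/12 × (0.0250000 − 0.100000) = -0.00625000.
After k=1: 97.5188.
k=2: B_{4}/(4)! × [f^{(3)}(40) − f^{(3)}(10)] = −1/720 × (3.12500e-05 − 0.00200000) = 2.73437e-06.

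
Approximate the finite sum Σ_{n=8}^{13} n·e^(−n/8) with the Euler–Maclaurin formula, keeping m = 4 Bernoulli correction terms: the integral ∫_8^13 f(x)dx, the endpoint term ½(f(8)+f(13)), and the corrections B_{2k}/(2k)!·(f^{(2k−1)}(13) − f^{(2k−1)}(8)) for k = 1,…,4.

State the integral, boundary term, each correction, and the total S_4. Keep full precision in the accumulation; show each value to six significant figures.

S_4 ≈ 16.7486

∫_8^13 x·e^(−x/8) dx evaluates to 14.0074.
Endpoint term: (f(8) + f(13))/2 = (2.94304 + 2.55985)/2 = 2.75144.
Running total after boundary: 16.7589.
k=1: B_{2}/(2)! × [f^{(1)}(13) − f^{(1)}(8)] = 1/12 × (-0.123070 − 0.00000) = -0.0102558.
Running total after k=1: 16.7486.
k=2: B_{4}/(4)! × [f^{(3)}(13) − f^{(3)}(8)] = −1/720 × (0.00423052 − 0.0114962) = 1.00913e-05.
Running total after k=2: 16.7486.
k=3: B_{6}/(6)! × [f^{(5)}(13) − f^{(5)}(8)] = 1/30240 × (0.000162250 − 0.000359257) = -6.51478e-09.
Running total after k=3: 16.7486.
k=4: B_{8}/(8)! × [f^{(7)}(13) − f^{(7)}(8)] = −1/1209600 × (4.03748e-06 − 8.42009e-06) = 3.62319e-12.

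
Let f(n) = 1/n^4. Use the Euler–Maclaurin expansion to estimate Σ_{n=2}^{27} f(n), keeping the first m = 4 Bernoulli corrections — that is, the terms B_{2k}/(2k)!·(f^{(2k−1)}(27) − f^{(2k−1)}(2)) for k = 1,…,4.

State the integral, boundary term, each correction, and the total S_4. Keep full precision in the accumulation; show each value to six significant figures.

S_4 ≈ 0.0822051

Integral: ∫_2^27 1/x^4 dx = 0.0416497.
½[f(2) + f(27)] = ½[0.0625000 + 1.88168e-06] = 0.0312509.
Running total after boundary: 0.0729007.
k=1: B_{2}/(2)! × [f^{(1)}(27) − f^{(1)}(2)] = 1/12 × (-2.78767e-07 − (-0.125000)) = 0.0104166.
Partial sum through k=1: 0.0833173.
k=2: B_{4}/(4)! × [f^{(3)}(27) − f^{(3)}(2)] = −1/720 × (-1.14719e-08 − (-0.937500)) = -0.00130208.
Partial sum through k=2: 0.0820152.
k=3: B_{6}/(6)! × [f^{(5)}(27) − f^{(5)}(2)] = 1/30240 × (-8.81242e-10 − (-13.1250)) = 0.000434028.
Partial sum through k=3: 0.0824493.
k=4: B_{8}/(8)! × [f^{(7)}(27) − f^{(7)}(2)] = −1/1209600 × (-1.08795e-10 − (-295.312)) = -0.000244141.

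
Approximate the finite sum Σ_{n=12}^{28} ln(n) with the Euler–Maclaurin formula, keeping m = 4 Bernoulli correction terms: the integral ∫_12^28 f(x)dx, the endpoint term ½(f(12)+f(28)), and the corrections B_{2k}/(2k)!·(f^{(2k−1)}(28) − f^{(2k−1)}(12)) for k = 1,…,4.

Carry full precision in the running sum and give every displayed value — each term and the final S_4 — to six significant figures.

The integral term ∫_12^28 ln(x) dx = 47.4828.
Endpoint term: (f(12) + f(28))/2 = (2.48491 + 3.33220)/2 = 2.90856.
Integral + boundary = 50.3914.
Correction k=1: B_{2}/2! · (f^{(1)}(28) − f^{(1)}(12)) = 1/12 · (0.0357143 − 0.0833333) = -0.00396825.
Running total after k=1: 50.3874.
Correction k=2: B_{4}/4! · (f^{(3)}(28) − f^{(3)}(12)) = −1/720 · (9.11079e-05 − 0.00115741) = 1.48097e-06.
Running total after k=2: 50.3874.
Correction k=3: B_{6}/6! · (f^{(5)}(28) − f^{(5)}(12)) = 1/30240 · (1.39451e-06 − 9.64506e-05) = -3.14339e-09.
Running total after k=3: 50.3874.
Correction k=4: B_{8}/8! · (f^{(7)}(28) − f^{(7)}(12)) = −1/1209600 · (5.33613e-08 − 2.00939e-05) = 1.65679e-11.

S_4 ≈ 50.3874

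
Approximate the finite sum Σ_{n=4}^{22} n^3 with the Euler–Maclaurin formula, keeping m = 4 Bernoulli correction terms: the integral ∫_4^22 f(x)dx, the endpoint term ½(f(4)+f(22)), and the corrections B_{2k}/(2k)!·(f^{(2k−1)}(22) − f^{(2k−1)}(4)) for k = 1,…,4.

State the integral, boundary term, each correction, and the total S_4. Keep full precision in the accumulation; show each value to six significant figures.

The integral term ∫_4^22 x^3 dx = 58500.0.
Endpoint term: (f(4) + f(22))/2 = (64.0000 + 10648.0)/2 = 5356.00.
Integral + boundary = 63856.0.
Order-1 term: 1/12 · (1452.00 − 48.0000) = 117.000.
After k=1: 63973.0.
Order-2 term: −1/720 · (6.00000 − 6.00000) = 0.00000.
After k=2: 63973.0.
Order-3 term: 1/30240 · (0.00000 − 0.00000) = 0.00000.
After k=3: 63973.0.
Order-4 term: −1/1209600 · (0.00000 − 0.00000) = 0.00000.

S_4 ≈ 63973.0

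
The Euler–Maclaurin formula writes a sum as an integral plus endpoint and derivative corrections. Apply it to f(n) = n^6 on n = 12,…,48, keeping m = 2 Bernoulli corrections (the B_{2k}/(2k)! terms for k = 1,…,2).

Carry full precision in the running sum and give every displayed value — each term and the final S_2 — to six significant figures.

Integral: ∫_12^48 x^6 dx = 8.38618e+10.
Endpoint term: (f(12) + f(48))/2 = (2.98598e+06 + 1.22306e+10)/2 = 6.11679e+09.
Running total after boundary: 8.99786e+10.
Order-1 term: 1/12 · (1.52882e+09 − 1.49299e+06) = 1.27278e+08.
Partial sum through k=1: 9.01059e+10.
Order-2 term: −1/720 · (1.32710e+07 − 207360) = -18144.0.

S_2 ≈ 9.01058e+10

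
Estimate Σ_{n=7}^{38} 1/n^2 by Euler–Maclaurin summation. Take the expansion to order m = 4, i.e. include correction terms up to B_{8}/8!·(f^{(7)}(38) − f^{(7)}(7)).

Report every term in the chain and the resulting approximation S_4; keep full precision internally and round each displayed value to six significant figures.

S_4 ≈ 0.127573

The integral term ∫_7^38 1/x^2 dx = 0.116541.
Boundary: ½(f(7) + f(38)) = ½(0.0204082 + 0.000692521) = 0.0105503.
So far: 0.127092.
Order-1 term: 1/12 · (-3.64485e-05 − (-0.00583090)) = 0.000482871.
After k=1: 0.127575.
Order-2 term: −1/720 · (-3.02896e-07 − (-0.00142798)) = -1.98288e-06.
After k=2: 0.127573.
Order-3 term: 1/30240 · (-6.29285e-09 − (-0.000874271)) = 2.89109e-08.
After k=3: 0.127573.
Order-4 term: −1/1209600 · (-2.44044e-10 − (-0.000999167)) = -8.26031e-10.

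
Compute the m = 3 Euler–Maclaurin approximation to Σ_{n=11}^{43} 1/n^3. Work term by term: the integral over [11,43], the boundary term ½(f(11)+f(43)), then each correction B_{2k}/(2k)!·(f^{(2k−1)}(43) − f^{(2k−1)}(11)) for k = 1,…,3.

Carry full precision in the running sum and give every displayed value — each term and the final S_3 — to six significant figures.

S_3 ≈ 0.00426072

The integral term ∫_11^43 1/x^3 dx = 0.00386181.
Boundary: ½(f(11) + f(43)) = ½(0.000751315 + 1.25775e-05) = 0.000381946.
So far: 0.00424376.
Correction k=1: B_{2}/2! · (f^{(1)}(43) − f^{(1)}(11)) = 1/12 · (-8.77501e-07 − (-0.000204904)) = 1.70022e-05.
After k=1: 0.00426076.
Correction k=2: B_{4}/4! · (f^{(3)}(43) − f^{(3)}(11)) = −1/720 · (-9.49162e-09 − (-3.38684e-05)) = -4.70263e-08.
After k=2: 0.00426072.
Correction k=3: B_{6}/6! · (f^{(5)}(43) − f^{(5)}(11)) = 1/30240 · (-2.15602e-10 − (-1.17560e-05)) = 3.88749e-10.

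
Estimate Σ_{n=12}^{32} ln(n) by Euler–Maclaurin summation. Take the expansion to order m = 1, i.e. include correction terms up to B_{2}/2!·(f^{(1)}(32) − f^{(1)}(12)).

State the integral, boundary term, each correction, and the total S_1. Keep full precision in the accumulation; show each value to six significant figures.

∫_12^32 ln(x) dx evaluates to 61.0847.
Endpoint term: (f(12) + f(32))/2 = (2.48491 + 3.46574)/2 = 2.97532.
Integral + boundary = 64.0600.
k=1: B_{2}/(2)! × [f^{(1)}(32) − f^{(1)}(12)] = 1/12 × (0.0312500 − 0.0833333) = -0.00434028.

S_1 ≈ 64.0557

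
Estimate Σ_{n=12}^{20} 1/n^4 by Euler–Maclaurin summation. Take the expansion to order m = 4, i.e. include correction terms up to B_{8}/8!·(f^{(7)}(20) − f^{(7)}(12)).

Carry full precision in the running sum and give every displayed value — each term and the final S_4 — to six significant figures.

S_4 ≈ 0.000179703

Integral: ∫_12^20 1/x^4 dx = 0.000151235.
Boundary: ½(f(12) + f(20)) = ½(4.82253e-05 + 6.25000e-06) = 2.72377e-05.
So far: 0.000178472.
k=1: B_{2}/(2)! × [f^{(1)}(20) − f^{(1)}(12)] = 1/12 × (-1.25000e-06 − (-1.60751e-05)) = 1.23543e-06.
Running total after k=1: 0.000179708.
k=2: B_{4}/(4)! × [f^{(3)}(20) − f^{(3)}(12)] = −1/720 × (-9.37500e-08 − (-3.34898e-06)) = -4.52115e-09.
Running total after k=2: 0.000179703.
k=3: B_{6}/(6)! × [f^{(5)}(20) − f^{(5)}(12)] = 1/30240 × (-1.31250e-08 − (-1.30238e-06)) = 4.26341e-11.
Running total after k=3: 0.000179703.
k=4: B_{8}/(8)! × [f^{(7)}(20) − f^{(7)}(12)] = −1/1209600 × (-2.95313e-09 − (-8.13988e-07)) = -6.70499e-13.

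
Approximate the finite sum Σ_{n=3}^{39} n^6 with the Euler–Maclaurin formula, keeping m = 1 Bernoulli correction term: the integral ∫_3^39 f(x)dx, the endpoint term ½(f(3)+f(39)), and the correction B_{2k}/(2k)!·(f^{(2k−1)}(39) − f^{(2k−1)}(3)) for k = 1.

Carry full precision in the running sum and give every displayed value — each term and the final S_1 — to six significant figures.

S_1 ≈ 2.14089e+10

∫_3^39 x^6 dx evaluates to 1.96044e+10.
Endpoint term: (f(3) + f(39))/2 = (729.000 + 3.51874e+09)/2 = 1.75937e+09.
So far: 2.13638e+10.
Correction k=1: B_{2}/2! · (f^{(1)}(39) − f^{(1)}(3)) = 1/12 · (5.41345e+08 − 1458.00) = 4.51120e+07.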